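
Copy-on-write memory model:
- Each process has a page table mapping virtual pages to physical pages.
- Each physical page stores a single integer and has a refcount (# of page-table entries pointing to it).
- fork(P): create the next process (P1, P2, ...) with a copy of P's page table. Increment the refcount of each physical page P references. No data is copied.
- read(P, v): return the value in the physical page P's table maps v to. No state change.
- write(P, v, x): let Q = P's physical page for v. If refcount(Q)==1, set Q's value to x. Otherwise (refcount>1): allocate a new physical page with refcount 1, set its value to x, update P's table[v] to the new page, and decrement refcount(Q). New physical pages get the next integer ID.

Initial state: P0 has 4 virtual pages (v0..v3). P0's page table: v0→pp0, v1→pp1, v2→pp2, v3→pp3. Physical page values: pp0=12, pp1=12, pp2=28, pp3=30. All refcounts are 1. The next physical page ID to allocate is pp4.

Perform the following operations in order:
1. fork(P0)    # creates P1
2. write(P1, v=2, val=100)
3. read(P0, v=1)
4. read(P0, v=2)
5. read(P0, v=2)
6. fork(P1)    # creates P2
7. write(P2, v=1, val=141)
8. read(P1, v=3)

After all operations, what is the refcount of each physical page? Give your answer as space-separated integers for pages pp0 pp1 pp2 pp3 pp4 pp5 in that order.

Op 1: fork(P0) -> P1. 4 ppages; refcounts: pp0:2 pp1:2 pp2:2 pp3:2
Op 2: write(P1, v2, 100). refcount(pp2)=2>1 -> COPY to pp4. 5 ppages; refcounts: pp0:2 pp1:2 pp2:1 pp3:2 pp4:1
Op 3: read(P0, v1) -> 12. No state change.
Op 4: read(P0, v2) -> 28. No state change.
Op 5: read(P0, v2) -> 28. No state change.
Op 6: fork(P1) -> P2. 5 ppages; refcounts: pp0:3 pp1:3 pp2:1 pp3:3 pp4:2
Op 7: write(P2, v1, 141). refcount(pp1)=3>1 -> COPY to pp5. 6 ppages; refcounts: pp0:3 pp1:2 pp2:1 pp3:3 pp4:2 pp5:1
Op 8: read(P1, v3) -> 30. No state change.

Answer: 3 2 1 3 2 1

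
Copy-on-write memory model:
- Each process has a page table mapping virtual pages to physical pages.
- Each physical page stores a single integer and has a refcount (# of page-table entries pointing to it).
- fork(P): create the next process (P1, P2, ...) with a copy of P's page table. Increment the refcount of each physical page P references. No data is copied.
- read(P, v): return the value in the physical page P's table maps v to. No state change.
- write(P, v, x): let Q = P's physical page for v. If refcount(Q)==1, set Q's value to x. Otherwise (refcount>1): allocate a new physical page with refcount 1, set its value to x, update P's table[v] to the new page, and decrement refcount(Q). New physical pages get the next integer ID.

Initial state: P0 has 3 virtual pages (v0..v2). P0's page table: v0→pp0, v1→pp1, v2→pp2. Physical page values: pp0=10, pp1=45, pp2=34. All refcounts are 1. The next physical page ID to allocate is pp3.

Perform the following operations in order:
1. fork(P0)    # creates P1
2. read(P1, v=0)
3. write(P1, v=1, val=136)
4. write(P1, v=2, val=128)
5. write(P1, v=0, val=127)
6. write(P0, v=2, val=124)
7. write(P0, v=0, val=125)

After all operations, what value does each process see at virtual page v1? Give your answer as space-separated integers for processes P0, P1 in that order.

Op 1: fork(P0) -> P1. 3 ppages; refcounts: pp0:2 pp1:2 pp2:2
Op 2: read(P1, v0) -> 10. No state change.
Op 3: write(P1, v1, 136). refcount(pp1)=2>1 -> COPY to pp3. 4 ppages; refcounts: pp0:2 pp1:1 pp2:2 pp3:1
Op 4: write(P1, v2, 128). refcount(pp2)=2>1 -> COPY to pp4. 5 ppages; refcounts: pp0:2 pp1:1 pp2:1 pp3:1 pp4:1
Op 5: write(P1, v0, 127). refcount(pp0)=2>1 -> COPY to pp5. 6 ppages; refcounts: pp0:1 pp1:1 pp2:1 pp3:1 pp4:1 pp5:1
Op 6: write(P0, v2, 124). refcount(pp2)=1 -> write in place. 6 ppages; refcounts: pp0:1 pp1:1 pp2:1 pp3:1 pp4:1 pp5:1
Op 7: write(P0, v0, 125). refcount(pp0)=1 -> write in place. 6 ppages; refcounts: pp0:1 pp1:1 pp2:1 pp3:1 pp4:1 pp5:1
P0: v1 -> pp1 = 45
P1: v1 -> pp3 = 136

Answer: 45 136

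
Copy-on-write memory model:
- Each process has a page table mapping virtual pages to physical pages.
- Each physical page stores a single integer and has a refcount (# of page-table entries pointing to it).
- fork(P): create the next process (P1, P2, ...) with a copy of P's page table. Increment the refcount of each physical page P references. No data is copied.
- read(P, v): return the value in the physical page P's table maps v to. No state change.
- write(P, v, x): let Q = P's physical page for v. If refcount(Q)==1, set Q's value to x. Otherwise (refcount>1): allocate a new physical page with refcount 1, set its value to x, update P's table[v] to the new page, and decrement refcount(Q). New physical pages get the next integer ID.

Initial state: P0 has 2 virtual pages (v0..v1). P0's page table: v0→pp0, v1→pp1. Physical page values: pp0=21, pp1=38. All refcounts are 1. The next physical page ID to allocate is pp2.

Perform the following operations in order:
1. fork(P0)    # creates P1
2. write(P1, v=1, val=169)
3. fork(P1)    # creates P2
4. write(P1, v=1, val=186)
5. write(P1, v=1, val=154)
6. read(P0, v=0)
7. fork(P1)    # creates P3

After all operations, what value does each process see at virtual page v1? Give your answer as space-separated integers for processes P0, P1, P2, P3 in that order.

Answer: 38 154 169 154

Derivation:
Op 1: fork(P0) -> P1. 2 ppages; refcounts: pp0:2 pp1:2
Op 2: write(P1, v1, 169). refcount(pp1)=2>1 -> COPY to pp2. 3 ppages; refcounts: pp0:2 pp1:1 pp2:1
Op 3: fork(P1) -> P2. 3 ppages; refcounts: pp0:3 pp1:1 pp2:2
Op 4: write(P1, v1, 186). refcount(pp2)=2>1 -> COPY to pp3. 4 ppages; refcounts: pp0:3 pp1:1 pp2:1 pp3:1
Op 5: write(P1, v1, 154). refcount(pp3)=1 -> write in place. 4 ppages; refcounts: pp0:3 pp1:1 pp2:1 pp3:1
Op 6: read(P0, v0) -> 21. No state change.
Op 7: fork(P1) -> P3. 4 ppages; refcounts: pp0:4 pp1:1 pp2:1 pp3:2
P0: v1 -> pp1 = 38
P1: v1 -> pp3 = 154
P2: v1 -> pp2 = 169
P3: v1 -> pp3 = 154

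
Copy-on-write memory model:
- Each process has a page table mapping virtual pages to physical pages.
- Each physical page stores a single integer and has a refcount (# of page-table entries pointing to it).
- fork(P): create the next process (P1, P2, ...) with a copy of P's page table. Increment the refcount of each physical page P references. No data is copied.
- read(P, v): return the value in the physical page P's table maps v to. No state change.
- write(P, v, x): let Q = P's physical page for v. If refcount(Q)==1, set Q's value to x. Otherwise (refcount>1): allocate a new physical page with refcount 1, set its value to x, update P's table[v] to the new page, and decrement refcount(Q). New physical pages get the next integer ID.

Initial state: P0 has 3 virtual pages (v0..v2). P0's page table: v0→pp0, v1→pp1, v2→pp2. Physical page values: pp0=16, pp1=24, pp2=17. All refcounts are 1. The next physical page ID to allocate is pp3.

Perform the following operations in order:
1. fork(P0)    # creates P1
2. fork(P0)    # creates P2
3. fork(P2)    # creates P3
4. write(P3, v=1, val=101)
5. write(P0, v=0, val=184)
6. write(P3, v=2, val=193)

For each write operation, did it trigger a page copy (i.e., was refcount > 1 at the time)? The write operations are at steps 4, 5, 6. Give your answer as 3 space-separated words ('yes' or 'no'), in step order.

Op 1: fork(P0) -> P1. 3 ppages; refcounts: pp0:2 pp1:2 pp2:2
Op 2: fork(P0) -> P2. 3 ppages; refcounts: pp0:3 pp1:3 pp2:3
Op 3: fork(P2) -> P3. 3 ppages; refcounts: pp0:4 pp1:4 pp2:4
Op 4: write(P3, v1, 101). refcount(pp1)=4>1 -> COPY to pp3. 4 ppages; refcounts: pp0:4 pp1:3 pp2:4 pp3:1
Op 5: write(P0, v0, 184). refcount(pp0)=4>1 -> COPY to pp4. 5 ppages; refcounts: pp0:3 pp1:3 pp2:4 pp3:1 pp4:1
Op 6: write(P3, v2, 193). refcount(pp2)=4>1 -> COPY to pp5. 6 ppages; refcounts: pp0:3 pp1:3 pp2:3 pp3:1 pp4:1 pp5:1

yes yes yes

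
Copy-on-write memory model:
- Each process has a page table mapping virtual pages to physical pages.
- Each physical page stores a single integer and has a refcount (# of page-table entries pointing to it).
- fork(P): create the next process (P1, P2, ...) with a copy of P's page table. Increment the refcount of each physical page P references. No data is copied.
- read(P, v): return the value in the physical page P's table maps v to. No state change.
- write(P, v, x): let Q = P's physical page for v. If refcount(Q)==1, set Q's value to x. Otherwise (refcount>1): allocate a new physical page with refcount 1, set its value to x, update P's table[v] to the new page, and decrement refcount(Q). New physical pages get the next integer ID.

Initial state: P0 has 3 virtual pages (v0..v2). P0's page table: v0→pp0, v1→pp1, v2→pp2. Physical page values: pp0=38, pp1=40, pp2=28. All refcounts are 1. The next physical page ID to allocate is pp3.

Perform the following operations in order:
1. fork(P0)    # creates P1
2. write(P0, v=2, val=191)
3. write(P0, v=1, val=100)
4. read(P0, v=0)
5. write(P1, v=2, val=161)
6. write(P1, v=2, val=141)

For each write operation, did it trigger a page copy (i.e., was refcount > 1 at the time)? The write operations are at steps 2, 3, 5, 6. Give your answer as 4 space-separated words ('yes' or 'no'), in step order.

Op 1: fork(P0) -> P1. 3 ppages; refcounts: pp0:2 pp1:2 pp2:2
Op 2: write(P0, v2, 191). refcount(pp2)=2>1 -> COPY to pp3. 4 ppages; refcounts: pp0:2 pp1:2 pp2:1 pp3:1
Op 3: write(P0, v1, 100). refcount(pp1)=2>1 -> COPY to pp4. 5 ppages; refcounts: pp0:2 pp1:1 pp2:1 pp3:1 pp4:1
Op 4: read(P0, v0) -> 38. No state change.
Op 5: write(P1, v2, 161). refcount(pp2)=1 -> write in place. 5 ppages; refcounts: pp0:2 pp1:1 pp2:1 pp3:1 pp4:1
Op 6: write(P1, v2, 141). refcount(pp2)=1 -> write in place. 5 ppages; refcounts: pp0:2 pp1:1 pp2:1 pp3:1 pp4:1

yes yes no no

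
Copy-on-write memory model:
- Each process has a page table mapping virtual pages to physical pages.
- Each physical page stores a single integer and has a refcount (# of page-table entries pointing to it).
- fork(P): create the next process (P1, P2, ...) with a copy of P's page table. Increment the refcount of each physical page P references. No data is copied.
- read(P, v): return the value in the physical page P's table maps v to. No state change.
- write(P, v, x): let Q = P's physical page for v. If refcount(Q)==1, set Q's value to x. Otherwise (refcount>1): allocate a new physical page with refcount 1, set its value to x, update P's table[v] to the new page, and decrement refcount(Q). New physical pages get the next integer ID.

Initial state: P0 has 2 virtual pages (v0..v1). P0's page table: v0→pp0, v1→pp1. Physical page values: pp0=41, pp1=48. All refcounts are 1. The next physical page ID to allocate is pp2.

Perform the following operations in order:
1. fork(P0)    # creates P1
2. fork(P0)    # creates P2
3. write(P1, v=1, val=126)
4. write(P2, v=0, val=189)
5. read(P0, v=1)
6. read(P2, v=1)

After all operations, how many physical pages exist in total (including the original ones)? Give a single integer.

Op 1: fork(P0) -> P1. 2 ppages; refcounts: pp0:2 pp1:2
Op 2: fork(P0) -> P2. 2 ppages; refcounts: pp0:3 pp1:3
Op 3: write(P1, v1, 126). refcount(pp1)=3>1 -> COPY to pp2. 3 ppages; refcounts: pp0:3 pp1:2 pp2:1
Op 4: write(P2, v0, 189). refcount(pp0)=3>1 -> COPY to pp3. 4 ppages; refcounts: pp0:2 pp1:2 pp2:1 pp3:1
Op 5: read(P0, v1) -> 48. No state change.
Op 6: read(P2, v1) -> 48. No state change.

Answer: 4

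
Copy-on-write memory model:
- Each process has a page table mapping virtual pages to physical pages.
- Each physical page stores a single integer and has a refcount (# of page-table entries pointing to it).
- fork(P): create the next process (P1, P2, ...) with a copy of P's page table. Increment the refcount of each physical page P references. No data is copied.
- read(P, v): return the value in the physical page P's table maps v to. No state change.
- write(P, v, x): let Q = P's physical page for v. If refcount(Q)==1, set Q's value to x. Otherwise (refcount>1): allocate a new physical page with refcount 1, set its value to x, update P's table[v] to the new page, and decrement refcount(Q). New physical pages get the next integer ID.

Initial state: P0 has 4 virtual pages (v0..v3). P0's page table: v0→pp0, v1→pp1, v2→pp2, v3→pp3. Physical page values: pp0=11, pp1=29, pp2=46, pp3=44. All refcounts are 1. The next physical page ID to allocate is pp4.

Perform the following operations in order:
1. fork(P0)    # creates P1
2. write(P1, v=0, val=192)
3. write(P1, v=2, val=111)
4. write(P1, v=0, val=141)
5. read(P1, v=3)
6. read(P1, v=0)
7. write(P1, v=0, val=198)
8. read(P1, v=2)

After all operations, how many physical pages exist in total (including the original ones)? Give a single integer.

Answer: 6

Derivation:
Op 1: fork(P0) -> P1. 4 ppages; refcounts: pp0:2 pp1:2 pp2:2 pp3:2
Op 2: write(P1, v0, 192). refcount(pp0)=2>1 -> COPY to pp4. 5 ppages; refcounts: pp0:1 pp1:2 pp2:2 pp3:2 pp4:1
Op 3: write(P1, v2, 111). refcount(pp2)=2>1 -> COPY to pp5. 6 ppages; refcounts: pp0:1 pp1:2 pp2:1 pp3:2 pp4:1 pp5:1
Op 4: write(P1, v0, 141). refcount(pp4)=1 -> write in place. 6 ppages; refcounts: pp0:1 pp1:2 pp2:1 pp3:2 pp4:1 pp5:1
Op 5: read(P1, v3) -> 44. No state change.
Op 6: read(P1, v0) -> 141. No state change.
Op 7: write(P1, v0, 198). refcount(pp4)=1 -> write in place. 6 ppages; refcounts: pp0:1 pp1:2 pp2:1 pp3:2 pp4:1 pp5:1
Op 8: read(P1, v2) -> 111. No state change.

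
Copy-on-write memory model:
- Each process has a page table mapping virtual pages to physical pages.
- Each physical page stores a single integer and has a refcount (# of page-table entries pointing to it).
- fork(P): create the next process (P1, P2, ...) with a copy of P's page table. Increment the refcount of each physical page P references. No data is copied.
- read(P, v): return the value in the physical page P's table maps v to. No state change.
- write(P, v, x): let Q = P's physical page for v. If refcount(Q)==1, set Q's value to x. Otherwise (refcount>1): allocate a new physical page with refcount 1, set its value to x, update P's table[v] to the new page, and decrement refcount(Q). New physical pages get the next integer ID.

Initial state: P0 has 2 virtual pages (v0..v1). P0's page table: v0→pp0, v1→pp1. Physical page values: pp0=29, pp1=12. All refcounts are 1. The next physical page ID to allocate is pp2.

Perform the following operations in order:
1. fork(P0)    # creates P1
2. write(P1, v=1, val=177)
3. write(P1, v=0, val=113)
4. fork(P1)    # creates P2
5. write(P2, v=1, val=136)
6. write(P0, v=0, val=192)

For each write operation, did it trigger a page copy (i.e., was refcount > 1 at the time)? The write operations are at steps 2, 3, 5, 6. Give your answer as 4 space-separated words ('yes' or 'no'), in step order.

Op 1: fork(P0) -> P1. 2 ppages; refcounts: pp0:2 pp1:2
Op 2: write(P1, v1, 177). refcount(pp1)=2>1 -> COPY to pp2. 3 ppages; refcounts: pp0:2 pp1:1 pp2:1
Op 3: write(P1, v0, 113). refcount(pp0)=2>1 -> COPY to pp3. 4 ppages; refcounts: pp0:1 pp1:1 pp2:1 pp3:1
Op 4: fork(P1) -> P2. 4 ppages; refcounts: pp0:1 pp1:1 pp2:2 pp3:2
Op 5: write(P2, v1, 136). refcount(pp2)=2>1 -> COPY to pp4. 5 ppages; refcounts: pp0:1 pp1:1 pp2:1 pp3:2 pp4:1
Op 6: write(P0, v0, 192). refcount(pp0)=1 -> write in place. 5 ppages; refcounts: pp0:1 pp1:1 pp2:1 pp3:2 pp4:1

yes yes yes no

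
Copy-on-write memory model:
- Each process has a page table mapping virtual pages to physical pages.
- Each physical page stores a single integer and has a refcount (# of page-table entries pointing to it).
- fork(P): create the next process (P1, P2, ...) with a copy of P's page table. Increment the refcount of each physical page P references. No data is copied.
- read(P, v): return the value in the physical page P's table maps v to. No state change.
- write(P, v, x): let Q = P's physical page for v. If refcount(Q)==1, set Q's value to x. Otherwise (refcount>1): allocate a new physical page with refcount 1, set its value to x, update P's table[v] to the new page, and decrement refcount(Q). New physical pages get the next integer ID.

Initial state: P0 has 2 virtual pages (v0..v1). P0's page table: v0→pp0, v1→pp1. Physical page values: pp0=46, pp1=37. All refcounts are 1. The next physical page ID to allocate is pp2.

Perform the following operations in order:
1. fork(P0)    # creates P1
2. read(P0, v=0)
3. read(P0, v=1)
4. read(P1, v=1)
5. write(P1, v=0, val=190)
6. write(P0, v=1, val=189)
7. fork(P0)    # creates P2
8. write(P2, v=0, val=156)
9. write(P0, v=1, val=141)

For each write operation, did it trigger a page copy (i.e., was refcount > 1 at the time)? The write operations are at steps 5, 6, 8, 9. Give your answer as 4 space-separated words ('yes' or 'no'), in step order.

Op 1: fork(P0) -> P1. 2 ppages; refcounts: pp0:2 pp1:2
Op 2: read(P0, v0) -> 46. No state change.
Op 3: read(P0, v1) -> 37. No state change.
Op 4: read(P1, v1) -> 37. No state change.
Op 5: write(P1, v0, 190). refcount(pp0)=2>1 -> COPY to pp2. 3 ppages; refcounts: pp0:1 pp1:2 pp2:1
Op 6: write(P0, v1, 189). refcount(pp1)=2>1 -> COPY to pp3. 4 ppages; refcounts: pp0:1 pp1:1 pp2:1 pp3:1
Op 7: fork(P0) -> P2. 4 ppages; refcounts: pp0:2 pp1:1 pp2:1 pp3:2
Op 8: write(P2, v0, 156). refcount(pp0)=2>1 -> COPY to pp4. 5 ppages; refcounts: pp0:1 pp1:1 pp2:1 pp3:2 pp4:1
Op 9: write(P0, v1, 141). refcount(pp3)=2>1 -> COPY to pp5. 6 ppages; refcounts: pp0:1 pp1:1 pp2:1 pp3:1 pp4:1 pp5:1

yes yes yes yes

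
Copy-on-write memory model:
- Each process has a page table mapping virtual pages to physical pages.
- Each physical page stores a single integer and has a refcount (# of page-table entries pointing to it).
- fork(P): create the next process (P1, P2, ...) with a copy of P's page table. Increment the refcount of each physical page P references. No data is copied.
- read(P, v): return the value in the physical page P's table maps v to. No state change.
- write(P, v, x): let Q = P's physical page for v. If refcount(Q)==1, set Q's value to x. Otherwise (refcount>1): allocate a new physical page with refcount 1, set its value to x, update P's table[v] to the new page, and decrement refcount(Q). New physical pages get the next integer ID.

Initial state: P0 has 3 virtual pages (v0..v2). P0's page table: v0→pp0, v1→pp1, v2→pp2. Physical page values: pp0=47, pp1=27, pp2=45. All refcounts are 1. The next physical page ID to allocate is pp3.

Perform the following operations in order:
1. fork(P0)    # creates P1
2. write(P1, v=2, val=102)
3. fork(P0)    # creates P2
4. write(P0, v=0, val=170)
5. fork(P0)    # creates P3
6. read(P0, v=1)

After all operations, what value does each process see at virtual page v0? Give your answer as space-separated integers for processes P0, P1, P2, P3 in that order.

Answer: 170 47 47 170

Derivation:
Op 1: fork(P0) -> P1. 3 ppages; refcounts: pp0:2 pp1:2 pp2:2
Op 2: write(P1, v2, 102). refcount(pp2)=2>1 -> COPY to pp3. 4 ppages; refcounts: pp0:2 pp1:2 pp2:1 pp3:1
Op 3: fork(P0) -> P2. 4 ppages; refcounts: pp0:3 pp1:3 pp2:2 pp3:1
Op 4: write(P0, v0, 170). refcount(pp0)=3>1 -> COPY to pp4. 5 ppages; refcounts: pp0:2 pp1:3 pp2:2 pp3:1 pp4:1
Op 5: fork(P0) -> P3. 5 ppages; refcounts: pp0:2 pp1:4 pp2:3 pp3:1 pp4:2
Op 6: read(P0, v1) -> 27. No state change.
P0: v0 -> pp4 = 170
P1: v0 -> pp0 = 47
P2: v0 -> pp0 = 47
P3: v0 -> pp4 = 170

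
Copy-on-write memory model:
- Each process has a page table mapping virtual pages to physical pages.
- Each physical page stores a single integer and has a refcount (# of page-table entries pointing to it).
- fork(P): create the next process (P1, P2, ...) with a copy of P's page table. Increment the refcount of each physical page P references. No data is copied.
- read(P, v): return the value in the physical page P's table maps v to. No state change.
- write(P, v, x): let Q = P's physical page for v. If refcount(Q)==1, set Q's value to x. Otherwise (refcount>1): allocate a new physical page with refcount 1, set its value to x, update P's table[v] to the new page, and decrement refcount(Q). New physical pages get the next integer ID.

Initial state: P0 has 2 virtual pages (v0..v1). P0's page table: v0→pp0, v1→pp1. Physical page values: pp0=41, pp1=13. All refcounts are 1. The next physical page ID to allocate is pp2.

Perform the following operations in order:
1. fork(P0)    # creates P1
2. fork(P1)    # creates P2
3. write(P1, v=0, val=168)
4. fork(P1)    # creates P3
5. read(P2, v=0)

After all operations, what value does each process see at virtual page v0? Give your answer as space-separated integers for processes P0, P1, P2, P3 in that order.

Answer: 41 168 41 168

Derivation:
Op 1: fork(P0) -> P1. 2 ppages; refcounts: pp0:2 pp1:2
Op 2: fork(P1) -> P2. 2 ppages; refcounts: pp0:3 pp1:3
Op 3: write(P1, v0, 168). refcount(pp0)=3>1 -> COPY to pp2. 3 ppages; refcounts: pp0:2 pp1:3 pp2:1
Op 4: fork(P1) -> P3. 3 ppages; refcounts: pp0:2 pp1:4 pp2:2
Op 5: read(P2, v0) -> 41. No state change.
P0: v0 -> pp0 = 41
P1: v0 -> pp2 = 168
P2: v0 -> pp0 = 41
P3: v0 -> pp2 = 168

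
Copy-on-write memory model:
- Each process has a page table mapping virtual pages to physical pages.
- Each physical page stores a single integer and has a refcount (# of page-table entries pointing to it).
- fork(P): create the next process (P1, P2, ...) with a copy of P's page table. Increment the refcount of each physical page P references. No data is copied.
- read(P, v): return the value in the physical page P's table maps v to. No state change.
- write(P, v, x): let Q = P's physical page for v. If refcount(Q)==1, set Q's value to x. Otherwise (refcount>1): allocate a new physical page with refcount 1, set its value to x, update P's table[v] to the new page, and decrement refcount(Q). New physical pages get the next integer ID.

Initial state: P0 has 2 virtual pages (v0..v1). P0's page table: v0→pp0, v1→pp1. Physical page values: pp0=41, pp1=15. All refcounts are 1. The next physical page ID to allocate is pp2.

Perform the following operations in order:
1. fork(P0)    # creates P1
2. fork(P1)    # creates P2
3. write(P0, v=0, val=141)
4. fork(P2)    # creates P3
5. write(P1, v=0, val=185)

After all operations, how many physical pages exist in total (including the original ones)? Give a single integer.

Op 1: fork(P0) -> P1. 2 ppages; refcounts: pp0:2 pp1:2
Op 2: fork(P1) -> P2. 2 ppages; refcounts: pp0:3 pp1:3
Op 3: write(P0, v0, 141). refcount(pp0)=3>1 -> COPY to pp2. 3 ppages; refcounts: pp0:2 pp1:3 pp2:1
Op 4: fork(P2) -> P3. 3 ppages; refcounts: pp0:3 pp1:4 pp2:1
Op 5: write(P1, v0, 185). refcount(pp0)=3>1 -> COPY to pp3. 4 ppages; refcounts: pp0:2 pp1:4 pp2:1 pp3:1

Answer: 4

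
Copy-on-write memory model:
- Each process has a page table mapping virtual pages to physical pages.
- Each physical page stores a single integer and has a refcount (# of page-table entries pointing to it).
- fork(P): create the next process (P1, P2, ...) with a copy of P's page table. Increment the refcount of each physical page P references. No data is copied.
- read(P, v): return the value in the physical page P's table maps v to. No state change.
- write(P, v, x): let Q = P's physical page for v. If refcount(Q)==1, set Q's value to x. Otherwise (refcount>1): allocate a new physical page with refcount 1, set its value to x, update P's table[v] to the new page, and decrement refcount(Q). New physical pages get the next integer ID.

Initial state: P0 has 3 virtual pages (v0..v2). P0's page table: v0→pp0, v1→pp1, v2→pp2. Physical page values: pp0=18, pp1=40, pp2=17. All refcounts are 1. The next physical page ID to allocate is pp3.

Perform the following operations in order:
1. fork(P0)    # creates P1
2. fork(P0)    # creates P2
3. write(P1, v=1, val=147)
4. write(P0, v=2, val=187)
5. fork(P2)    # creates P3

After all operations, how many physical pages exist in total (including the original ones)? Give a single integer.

Answer: 5

Derivation:
Op 1: fork(P0) -> P1. 3 ppages; refcounts: pp0:2 pp1:2 pp2:2
Op 2: fork(P0) -> P2. 3 ppages; refcounts: pp0:3 pp1:3 pp2:3
Op 3: write(P1, v1, 147). refcount(pp1)=3>1 -> COPY to pp3. 4 ppages; refcounts: pp0:3 pp1:2 pp2:3 pp3:1
Op 4: write(P0, v2, 187). refcount(pp2)=3>1 -> COPY to pp4. 5 ppages; refcounts: pp0:3 pp1:2 pp2:2 pp3:1 pp4:1
Op 5: fork(P2) -> P3. 5 ppages; refcounts: pp0:4 pp1:3 pp2:3 pp3:1 pp4:1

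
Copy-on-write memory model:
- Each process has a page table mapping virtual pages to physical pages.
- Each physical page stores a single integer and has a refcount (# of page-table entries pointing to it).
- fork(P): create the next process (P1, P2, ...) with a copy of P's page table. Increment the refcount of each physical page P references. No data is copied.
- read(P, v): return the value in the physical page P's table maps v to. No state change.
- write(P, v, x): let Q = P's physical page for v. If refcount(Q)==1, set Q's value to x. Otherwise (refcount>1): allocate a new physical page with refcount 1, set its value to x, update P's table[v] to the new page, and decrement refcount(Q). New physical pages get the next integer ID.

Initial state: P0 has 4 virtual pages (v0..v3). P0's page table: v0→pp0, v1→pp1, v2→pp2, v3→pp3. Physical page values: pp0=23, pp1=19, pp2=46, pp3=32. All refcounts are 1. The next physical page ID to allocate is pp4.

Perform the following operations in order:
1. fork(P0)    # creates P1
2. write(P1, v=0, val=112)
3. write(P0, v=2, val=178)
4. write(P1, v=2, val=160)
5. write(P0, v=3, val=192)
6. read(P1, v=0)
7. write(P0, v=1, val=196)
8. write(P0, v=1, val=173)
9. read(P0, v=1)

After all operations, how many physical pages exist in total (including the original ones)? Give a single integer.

Op 1: fork(P0) -> P1. 4 ppages; refcounts: pp0:2 pp1:2 pp2:2 pp3:2
Op 2: write(P1, v0, 112). refcount(pp0)=2>1 -> COPY to pp4. 5 ppages; refcounts: pp0:1 pp1:2 pp2:2 pp3:2 pp4:1
Op 3: write(P0, v2, 178). refcount(pp2)=2>1 -> COPY to pp5. 6 ppages; refcounts: pp0:1 pp1:2 pp2:1 pp3:2 pp4:1 pp5:1
Op 4: write(P1, v2, 160). refcount(pp2)=1 -> write in place. 6 ppages; refcounts: pp0:1 pp1:2 pp2:1 pp3:2 pp4:1 pp5:1
Op 5: write(P0, v3, 192). refcount(pp3)=2>1 -> COPY to pp6. 7 ppages; refcounts: pp0:1 pp1:2 pp2:1 pp3:1 pp4:1 pp5:1 pp6:1
Op 6: read(P1, v0) -> 112. No state change.
Op 7: write(P0, v1, 196). refcount(pp1)=2>1 -> COPY to pp7. 8 ppages; refcounts: pp0:1 pp1:1 pp2:1 pp3:1 pp4:1 pp5:1 pp6:1 pp7:1
Op 8: write(P0, v1, 173). refcount(pp7)=1 -> write in place. 8 ppages; refcounts: pp0:1 pp1:1 pp2:1 pp3:1 pp4:1 pp5:1 pp6:1 pp7:1
Op 9: read(P0, v1) -> 173. No state change.

Answer: 8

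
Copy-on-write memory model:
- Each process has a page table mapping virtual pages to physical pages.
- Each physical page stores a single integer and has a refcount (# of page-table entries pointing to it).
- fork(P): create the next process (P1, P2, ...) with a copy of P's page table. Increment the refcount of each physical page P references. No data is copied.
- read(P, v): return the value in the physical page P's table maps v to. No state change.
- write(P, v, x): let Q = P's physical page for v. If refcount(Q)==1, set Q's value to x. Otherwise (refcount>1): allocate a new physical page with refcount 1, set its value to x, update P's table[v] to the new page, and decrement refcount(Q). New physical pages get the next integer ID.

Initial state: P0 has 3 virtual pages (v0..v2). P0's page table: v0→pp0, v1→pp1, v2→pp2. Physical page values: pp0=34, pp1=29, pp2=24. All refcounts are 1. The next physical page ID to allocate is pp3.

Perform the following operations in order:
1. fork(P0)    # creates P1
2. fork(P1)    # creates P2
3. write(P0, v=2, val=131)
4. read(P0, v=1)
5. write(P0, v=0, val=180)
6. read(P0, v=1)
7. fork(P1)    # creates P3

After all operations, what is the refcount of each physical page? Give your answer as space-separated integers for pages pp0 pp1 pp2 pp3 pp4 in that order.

Answer: 3 4 3 1 1

Derivation:
Op 1: fork(P0) -> P1. 3 ppages; refcounts: pp0:2 pp1:2 pp2:2
Op 2: fork(P1) -> P2. 3 ppages; refcounts: pp0:3 pp1:3 pp2:3
Op 3: write(P0, v2, 131). refcount(pp2)=3>1 -> COPY to pp3. 4 ppages; refcounts: pp0:3 pp1:3 pp2:2 pp3:1
Op 4: read(P0, v1) -> 29. No state change.
Op 5: write(P0, v0, 180). refcount(pp0)=3>1 -> COPY to pp4. 5 ppages; refcounts: pp0:2 pp1:3 pp2:2 pp3:1 pp4:1
Op 6: read(P0, v1) -> 29. No state change.
Op 7: fork(P1) -> P3. 5 ppages; refcounts: pp0:3 pp1:4 pp2:3 pp3:1 pp4:1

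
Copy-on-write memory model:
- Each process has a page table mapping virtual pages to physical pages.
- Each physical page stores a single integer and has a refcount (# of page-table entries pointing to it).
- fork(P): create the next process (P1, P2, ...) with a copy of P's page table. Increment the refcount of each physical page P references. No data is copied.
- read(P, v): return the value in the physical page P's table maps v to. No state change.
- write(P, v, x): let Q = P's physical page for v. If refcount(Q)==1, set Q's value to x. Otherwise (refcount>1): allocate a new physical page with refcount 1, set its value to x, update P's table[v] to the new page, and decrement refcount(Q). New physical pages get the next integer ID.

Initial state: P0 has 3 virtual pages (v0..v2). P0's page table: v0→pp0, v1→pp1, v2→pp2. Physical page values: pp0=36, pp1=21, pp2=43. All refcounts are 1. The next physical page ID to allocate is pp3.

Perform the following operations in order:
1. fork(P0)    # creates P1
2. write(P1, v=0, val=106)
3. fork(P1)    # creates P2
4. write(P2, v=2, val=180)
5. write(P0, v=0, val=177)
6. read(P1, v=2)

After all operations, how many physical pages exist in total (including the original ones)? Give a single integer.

Op 1: fork(P0) -> P1. 3 ppages; refcounts: pp0:2 pp1:2 pp2:2
Op 2: write(P1, v0, 106). refcount(pp0)=2>1 -> COPY to pp3. 4 ppages; refcounts: pp0:1 pp1:2 pp2:2 pp3:1
Op 3: fork(P1) -> P2. 4 ppages; refcounts: pp0:1 pp1:3 pp2:3 pp3:2
Op 4: write(P2, v2, 180). refcount(pp2)=3>1 -> COPY to pp4. 5 ppages; refcounts: pp0:1 pp1:3 pp2:2 pp3:2 pp4:1
Op 5: write(P0, v0, 177). refcount(pp0)=1 -> write in place. 5 ppages; refcounts: pp0:1 pp1:3 pp2:2 pp3:2 pp4:1
Op 6: read(P1, v2) -> 43. No state change.

Answer: 5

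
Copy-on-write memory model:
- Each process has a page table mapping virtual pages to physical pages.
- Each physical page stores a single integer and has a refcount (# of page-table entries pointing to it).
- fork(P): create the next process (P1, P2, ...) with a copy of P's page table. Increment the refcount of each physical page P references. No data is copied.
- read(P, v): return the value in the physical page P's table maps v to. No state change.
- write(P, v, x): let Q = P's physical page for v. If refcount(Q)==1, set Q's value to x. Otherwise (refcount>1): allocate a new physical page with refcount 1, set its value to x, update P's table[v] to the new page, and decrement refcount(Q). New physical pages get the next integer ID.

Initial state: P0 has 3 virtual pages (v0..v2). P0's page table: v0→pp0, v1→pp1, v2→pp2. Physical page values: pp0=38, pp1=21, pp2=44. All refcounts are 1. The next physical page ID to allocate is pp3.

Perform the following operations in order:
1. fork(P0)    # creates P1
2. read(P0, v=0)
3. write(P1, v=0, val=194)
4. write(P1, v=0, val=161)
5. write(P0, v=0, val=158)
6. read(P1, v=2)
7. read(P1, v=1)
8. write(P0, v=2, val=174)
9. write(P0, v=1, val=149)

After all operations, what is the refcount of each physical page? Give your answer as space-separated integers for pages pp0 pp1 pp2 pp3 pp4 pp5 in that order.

Op 1: fork(P0) -> P1. 3 ppages; refcounts: pp0:2 pp1:2 pp2:2
Op 2: read(P0, v0) -> 38. No state change.
Op 3: write(P1, v0, 194). refcount(pp0)=2>1 -> COPY to pp3. 4 ppages; refcounts: pp0:1 pp1:2 pp2:2 pp3:1
Op 4: write(P1, v0, 161). refcount(pp3)=1 -> write in place. 4 ppages; refcounts: pp0:1 pp1:2 pp2:2 pp3:1
Op 5: write(P0, v0, 158). refcount(pp0)=1 -> write in place. 4 ppages; refcounts: pp0:1 pp1:2 pp2:2 pp3:1
Op 6: read(P1, v2) -> 44. No state change.
Op 7: read(P1, v1) -> 21. No state change.
Op 8: write(P0, v2, 174). refcount(pp2)=2>1 -> COPY to pp4. 5 ppages; refcounts: pp0:1 pp1:2 pp2:1 pp3:1 pp4:1
Op 9: write(P0, v1, 149). refcount(pp1)=2>1 -> COPY to pp5. 6 ppages; refcounts: pp0:1 pp1:1 pp2:1 pp3:1 pp4:1 pp5:1

Answer: 1 1 1 1 1 1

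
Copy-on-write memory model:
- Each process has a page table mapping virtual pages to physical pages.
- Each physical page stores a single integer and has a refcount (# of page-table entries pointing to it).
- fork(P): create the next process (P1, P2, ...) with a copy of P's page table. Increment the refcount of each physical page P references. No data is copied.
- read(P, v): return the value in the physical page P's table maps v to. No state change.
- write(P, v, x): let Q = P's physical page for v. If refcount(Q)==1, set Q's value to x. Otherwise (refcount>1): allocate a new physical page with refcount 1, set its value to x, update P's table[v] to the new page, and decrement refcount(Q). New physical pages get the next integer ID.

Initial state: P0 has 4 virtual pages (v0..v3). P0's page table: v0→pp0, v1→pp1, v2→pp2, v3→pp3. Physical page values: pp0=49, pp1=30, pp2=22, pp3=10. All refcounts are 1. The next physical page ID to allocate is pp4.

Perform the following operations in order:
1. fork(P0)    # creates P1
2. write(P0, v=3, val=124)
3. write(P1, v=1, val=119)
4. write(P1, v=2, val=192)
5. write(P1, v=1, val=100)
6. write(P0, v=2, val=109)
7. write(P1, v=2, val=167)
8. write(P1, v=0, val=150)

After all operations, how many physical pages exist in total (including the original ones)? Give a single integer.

Answer: 8

Derivation:
Op 1: fork(P0) -> P1. 4 ppages; refcounts: pp0:2 pp1:2 pp2:2 pp3:2
Op 2: write(P0, v3, 124). refcount(pp3)=2>1 -> COPY to pp4. 5 ppages; refcounts: pp0:2 pp1:2 pp2:2 pp3:1 pp4:1
Op 3: write(P1, v1, 119). refcount(pp1)=2>1 -> COPY to pp5. 6 ppages; refcounts: pp0:2 pp1:1 pp2:2 pp3:1 pp4:1 pp5:1
Op 4: write(P1, v2, 192). refcount(pp2)=2>1 -> COPY to pp6. 7 ppages; refcounts: pp0:2 pp1:1 pp2:1 pp3:1 pp4:1 pp5:1 pp6:1
Op 5: write(P1, v1, 100). refcount(pp5)=1 -> write in place. 7 ppages; refcounts: pp0:2 pp1:1 pp2:1 pp3:1 pp4:1 pp5:1 pp6:1
Op 6: write(P0, v2, 109). refcount(pp2)=1 -> write in place. 7 ppages; refcounts: pp0:2 pp1:1 pp2:1 pp3:1 pp4:1 pp5:1 pp6:1
Op 7: write(P1, v2, 167). refcount(pp6)=1 -> write in place. 7 ppages; refcounts: pp0:2 pp1:1 pp2:1 pp3:1 pp4:1 pp5:1 pp6:1
Op 8: write(P1, v0, 150). refcount(pp0)=2>1 -> COPY to pp7. 8 ppages; refcounts: pp0:1 pp1:1 pp2:1 pp3:1 pp4:1 pp5:1 pp6:1 pp7:1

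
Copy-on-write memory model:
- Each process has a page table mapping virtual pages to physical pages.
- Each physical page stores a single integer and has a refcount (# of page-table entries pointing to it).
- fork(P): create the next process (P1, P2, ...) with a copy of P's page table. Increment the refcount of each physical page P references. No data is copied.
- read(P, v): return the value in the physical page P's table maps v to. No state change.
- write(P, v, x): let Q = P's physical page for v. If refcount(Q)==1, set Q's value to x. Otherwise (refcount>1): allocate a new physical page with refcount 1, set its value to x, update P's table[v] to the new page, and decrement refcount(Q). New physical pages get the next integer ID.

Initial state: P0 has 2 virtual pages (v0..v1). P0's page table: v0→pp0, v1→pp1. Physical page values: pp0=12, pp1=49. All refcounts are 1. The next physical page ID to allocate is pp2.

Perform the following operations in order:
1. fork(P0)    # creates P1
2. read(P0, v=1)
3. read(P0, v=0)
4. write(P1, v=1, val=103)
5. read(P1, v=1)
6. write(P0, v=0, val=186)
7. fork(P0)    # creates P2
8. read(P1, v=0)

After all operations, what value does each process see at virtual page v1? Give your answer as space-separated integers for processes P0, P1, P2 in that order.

Answer: 49 103 49

Derivation:
Op 1: fork(P0) -> P1. 2 ppages; refcounts: pp0:2 pp1:2
Op 2: read(P0, v1) -> 49. No state change.
Op 3: read(P0, v0) -> 12. No state change.
Op 4: write(P1, v1, 103). refcount(pp1)=2>1 -> COPY to pp2. 3 ppages; refcounts: pp0:2 pp1:1 pp2:1
Op 5: read(P1, v1) -> 103. No state change.
Op 6: write(P0, v0, 186). refcount(pp0)=2>1 -> COPY to pp3. 4 ppages; refcounts: pp0:1 pp1:1 pp2:1 pp3:1
Op 7: fork(P0) -> P2. 4 ppages; refcounts: pp0:1 pp1:2 pp2:1 pp3:2
Op 8: read(P1, v0) -> 12. No state change.
P0: v1 -> pp1 = 49
P1: v1 -> pp2 = 103
P2: v1 -> pp1 = 49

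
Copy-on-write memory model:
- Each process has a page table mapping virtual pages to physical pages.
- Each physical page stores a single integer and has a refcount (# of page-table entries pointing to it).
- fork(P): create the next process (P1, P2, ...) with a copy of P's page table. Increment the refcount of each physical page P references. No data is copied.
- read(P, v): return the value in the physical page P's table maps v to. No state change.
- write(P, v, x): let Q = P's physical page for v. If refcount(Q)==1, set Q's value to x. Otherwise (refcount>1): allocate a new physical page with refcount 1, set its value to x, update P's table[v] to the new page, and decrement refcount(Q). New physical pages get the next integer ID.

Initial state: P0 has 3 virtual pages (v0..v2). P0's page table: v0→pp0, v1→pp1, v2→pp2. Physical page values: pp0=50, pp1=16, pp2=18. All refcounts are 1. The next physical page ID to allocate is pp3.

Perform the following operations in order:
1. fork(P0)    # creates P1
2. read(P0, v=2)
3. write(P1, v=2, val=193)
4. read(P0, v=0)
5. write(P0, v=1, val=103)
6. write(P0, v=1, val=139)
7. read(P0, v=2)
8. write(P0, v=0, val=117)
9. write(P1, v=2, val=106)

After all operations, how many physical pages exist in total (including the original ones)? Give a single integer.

Answer: 6

Derivation:
Op 1: fork(P0) -> P1. 3 ppages; refcounts: pp0:2 pp1:2 pp2:2
Op 2: read(P0, v2) -> 18. No state change.
Op 3: write(P1, v2, 193). refcount(pp2)=2>1 -> COPY to pp3. 4 ppages; refcounts: pp0:2 pp1:2 pp2:1 pp3:1
Op 4: read(P0, v0) -> 50. No state change.
Op 5: write(P0, v1, 103). refcount(pp1)=2>1 -> COPY to pp4. 5 ppages; refcounts: pp0:2 pp1:1 pp2:1 pp3:1 pp4:1
Op 6: write(P0, v1, 139). refcount(pp4)=1 -> write in place. 5 ppages; refcounts: pp0:2 pp1:1 pp2:1 pp3:1 pp4:1
Op 7: read(P0, v2) -> 18. No state change.
Op 8: write(P0, v0, 117). refcount(pp0)=2>1 -> COPY to pp5. 6 ppages; refcounts: pp0:1 pp1:1 pp2:1 pp3:1 pp4:1 pp5:1
Op 9: write(P1, v2, 106). refcount(pp3)=1 -> write in place. 6 ppages; refcounts: pp0:1 pp1:1 pp2:1 pp3:1 pp4:1 pp5:1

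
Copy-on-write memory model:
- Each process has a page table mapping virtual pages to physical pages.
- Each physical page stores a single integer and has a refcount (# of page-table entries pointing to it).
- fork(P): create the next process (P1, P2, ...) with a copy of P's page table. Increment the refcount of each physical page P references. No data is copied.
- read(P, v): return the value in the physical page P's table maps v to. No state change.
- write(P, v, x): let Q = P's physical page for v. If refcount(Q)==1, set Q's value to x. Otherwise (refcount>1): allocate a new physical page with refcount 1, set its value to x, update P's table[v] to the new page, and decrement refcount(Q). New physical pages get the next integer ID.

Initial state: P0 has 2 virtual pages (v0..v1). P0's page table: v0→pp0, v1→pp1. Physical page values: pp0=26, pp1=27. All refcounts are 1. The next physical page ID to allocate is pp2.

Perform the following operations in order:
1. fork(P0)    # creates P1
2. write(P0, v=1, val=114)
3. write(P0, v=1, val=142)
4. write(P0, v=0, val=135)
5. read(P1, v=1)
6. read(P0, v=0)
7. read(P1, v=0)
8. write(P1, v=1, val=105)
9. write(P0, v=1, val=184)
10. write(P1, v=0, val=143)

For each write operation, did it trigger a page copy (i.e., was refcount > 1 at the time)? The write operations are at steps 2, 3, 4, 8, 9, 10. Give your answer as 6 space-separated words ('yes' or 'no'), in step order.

Op 1: fork(P0) -> P1. 2 ppages; refcounts: pp0:2 pp1:2
Op 2: write(P0, v1, 114). refcount(pp1)=2>1 -> COPY to pp2. 3 ppages; refcounts: pp0:2 pp1:1 pp2:1
Op 3: write(P0, v1, 142). refcount(pp2)=1 -> write in place. 3 ppages; refcounts: pp0:2 pp1:1 pp2:1
Op 4: write(P0, v0, 135). refcount(pp0)=2>1 -> COPY to pp3. 4 ppages; refcounts: pp0:1 pp1:1 pp2:1 pp3:1
Op 5: read(P1, v1) -> 27. No state change.
Op 6: read(P0, v0) -> 135. No state change.
Op 7: read(P1, v0) -> 26. No state change.
Op 8: write(P1, v1, 105). refcount(pp1)=1 -> write in place. 4 ppages; refcounts: pp0:1 pp1:1 pp2:1 pp3:1
Op 9: write(P0, v1, 184). refcount(pp2)=1 -> write in place. 4 ppages; refcounts: pp0:1 pp1:1 pp2:1 pp3:1
Op 10: write(P1, v0, 143). refcount(pp0)=1 -> write in place. 4 ppages; refcounts: pp0:1 pp1:1 pp2:1 pp3:1

yes no yes no no no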